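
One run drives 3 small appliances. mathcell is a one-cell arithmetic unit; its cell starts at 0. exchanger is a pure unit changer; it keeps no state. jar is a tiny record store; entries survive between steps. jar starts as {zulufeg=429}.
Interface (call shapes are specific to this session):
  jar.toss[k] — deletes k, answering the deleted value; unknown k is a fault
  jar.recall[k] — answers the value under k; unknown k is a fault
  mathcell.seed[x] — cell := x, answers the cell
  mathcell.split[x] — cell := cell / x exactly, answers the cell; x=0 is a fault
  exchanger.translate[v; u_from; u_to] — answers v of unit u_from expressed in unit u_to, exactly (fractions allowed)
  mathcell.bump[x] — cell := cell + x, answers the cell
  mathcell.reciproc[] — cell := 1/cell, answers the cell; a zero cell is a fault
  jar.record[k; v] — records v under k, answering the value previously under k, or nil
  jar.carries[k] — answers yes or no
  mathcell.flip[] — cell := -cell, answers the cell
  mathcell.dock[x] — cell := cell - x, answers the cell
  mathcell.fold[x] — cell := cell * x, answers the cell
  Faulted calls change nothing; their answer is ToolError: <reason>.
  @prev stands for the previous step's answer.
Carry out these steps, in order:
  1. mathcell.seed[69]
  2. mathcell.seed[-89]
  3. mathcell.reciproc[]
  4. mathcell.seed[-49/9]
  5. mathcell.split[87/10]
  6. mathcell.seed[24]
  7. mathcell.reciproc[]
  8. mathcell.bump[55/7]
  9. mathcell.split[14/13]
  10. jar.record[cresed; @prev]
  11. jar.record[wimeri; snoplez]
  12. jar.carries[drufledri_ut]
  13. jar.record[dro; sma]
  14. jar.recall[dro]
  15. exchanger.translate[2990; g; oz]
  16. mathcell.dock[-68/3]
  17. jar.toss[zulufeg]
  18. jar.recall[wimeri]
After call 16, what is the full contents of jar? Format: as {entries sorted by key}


Using seed with 69, → 69.
I call seed with -89, — result: -89.
I run reciproc(), — result: -1/89.
I run seed with -49/9, and observe -49/9.
Invoking split with 87/10, — result: -490/783.
I run seed with 24, giving 24.
Calling reciproc(), — result: 1/24.
I invoke bump with 55/7, and get 1327/168.
Calling split with 14/13, — result: 17251/2352.
I invoke record with cresed, @prev, and see nil.
Calling record with wimeri, snoplez: nil.
Calling carries with drufledri_ut, → no.
Using record with dro, sma, giving nil.
I use recall with dro, which returns sma.
I call translate with 2990, g, oz, and see 4784000000/45359237.
I run dock with -68/3, and see 23521/784.
Now I run toss with zulufeg: 429.
Next I call recall with wimeri, → snoplez.

Answer: {cresed=17251/2352, dro=sma, wimeri=snoplez, zulufeg=429}


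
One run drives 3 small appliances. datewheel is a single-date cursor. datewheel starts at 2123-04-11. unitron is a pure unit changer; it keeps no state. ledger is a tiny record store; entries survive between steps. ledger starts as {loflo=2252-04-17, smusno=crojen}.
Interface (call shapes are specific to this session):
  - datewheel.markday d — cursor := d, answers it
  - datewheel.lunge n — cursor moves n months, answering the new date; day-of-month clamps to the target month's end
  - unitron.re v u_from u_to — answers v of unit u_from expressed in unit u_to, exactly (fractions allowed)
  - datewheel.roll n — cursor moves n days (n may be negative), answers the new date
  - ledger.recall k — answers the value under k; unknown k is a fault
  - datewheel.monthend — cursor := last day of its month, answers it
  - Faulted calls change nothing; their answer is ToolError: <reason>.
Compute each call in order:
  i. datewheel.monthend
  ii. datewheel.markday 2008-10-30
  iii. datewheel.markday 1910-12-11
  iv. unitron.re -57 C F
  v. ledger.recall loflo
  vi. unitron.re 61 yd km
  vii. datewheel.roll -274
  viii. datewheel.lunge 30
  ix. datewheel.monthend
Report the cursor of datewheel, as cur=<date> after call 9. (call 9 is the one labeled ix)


Answer: cur=1912-09-30

Derivation:
# 1. monthend() == 2123-04-30
# 2. markday(d: 2008-10-30) == 2008-10-30
# 3. markday(d: 1910-12-11) == 1910-12-11
# 4. re(v: -57, u_from: C, u_to: F) == -353/5
# 5. recall(k: loflo) == 2252-04-17
# 6. re(v: 61, u_from: yd, u_to: km) == 69723/1250000
# 7. roll(n: -274) == 1910-03-12
# 8. lunge(n: 30) == 1912-09-12
# 9. monthend() == 1912-09-30


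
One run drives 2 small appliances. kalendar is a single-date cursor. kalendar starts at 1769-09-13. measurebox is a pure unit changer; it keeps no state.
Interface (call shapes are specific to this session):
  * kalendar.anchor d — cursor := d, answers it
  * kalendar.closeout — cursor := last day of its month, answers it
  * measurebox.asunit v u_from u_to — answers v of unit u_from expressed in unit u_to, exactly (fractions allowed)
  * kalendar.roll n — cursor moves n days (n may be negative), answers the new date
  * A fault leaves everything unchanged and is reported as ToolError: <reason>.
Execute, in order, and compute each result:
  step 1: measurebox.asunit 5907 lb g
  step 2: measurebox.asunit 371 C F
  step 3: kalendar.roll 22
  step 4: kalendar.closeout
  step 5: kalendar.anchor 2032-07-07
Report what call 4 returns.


Answer: 1769-10-31

Derivation:
·→ measurebox.asunit(5907, lb, g)
·← 267937012959/100000
·→ measurebox.asunit(371, C, F)
·← 3499/5
·→ kalendar.roll(22)
·← 1769-10-05
·→ kalendar.closeout()
·← 1769-10-31
·→ kalendar.anchor(2032-07-07)
·← 2032-07-07


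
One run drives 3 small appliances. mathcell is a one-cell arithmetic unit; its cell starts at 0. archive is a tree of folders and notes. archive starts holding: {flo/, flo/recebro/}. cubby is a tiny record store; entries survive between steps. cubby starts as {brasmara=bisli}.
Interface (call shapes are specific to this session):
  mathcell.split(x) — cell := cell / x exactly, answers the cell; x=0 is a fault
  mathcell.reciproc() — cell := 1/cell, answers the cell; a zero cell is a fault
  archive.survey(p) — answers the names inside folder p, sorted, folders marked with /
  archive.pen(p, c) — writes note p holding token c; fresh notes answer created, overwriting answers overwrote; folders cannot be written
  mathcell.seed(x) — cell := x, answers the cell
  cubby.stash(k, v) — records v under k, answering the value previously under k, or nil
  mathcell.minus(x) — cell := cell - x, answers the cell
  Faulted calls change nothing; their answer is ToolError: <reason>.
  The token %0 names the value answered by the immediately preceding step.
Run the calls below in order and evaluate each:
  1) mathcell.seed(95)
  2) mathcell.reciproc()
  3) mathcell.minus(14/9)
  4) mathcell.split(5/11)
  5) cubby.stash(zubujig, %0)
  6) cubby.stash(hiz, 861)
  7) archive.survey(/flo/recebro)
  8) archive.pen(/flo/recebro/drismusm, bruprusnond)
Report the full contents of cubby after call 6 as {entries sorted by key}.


Do: mathcell.seed[95]
See: 95
Do: mathcell.reciproc[]
See: 1/95
Do: mathcell.minus[14/9]
See: -1321/855
Do: mathcell.split[5/11]
See: -14531/4275
Do: cubby.stash[zubujig; %0]
See: nil
Do: cubby.stash[hiz; 861]
See: nil
Do: archive.survey[/flo/recebro]
See: []
Do: archive.pen[/flo/recebro/drismusm; bruprusnond]
See: created

Answer: {brasmara=bisli, hiz=861, zubujig=-14531/4275}


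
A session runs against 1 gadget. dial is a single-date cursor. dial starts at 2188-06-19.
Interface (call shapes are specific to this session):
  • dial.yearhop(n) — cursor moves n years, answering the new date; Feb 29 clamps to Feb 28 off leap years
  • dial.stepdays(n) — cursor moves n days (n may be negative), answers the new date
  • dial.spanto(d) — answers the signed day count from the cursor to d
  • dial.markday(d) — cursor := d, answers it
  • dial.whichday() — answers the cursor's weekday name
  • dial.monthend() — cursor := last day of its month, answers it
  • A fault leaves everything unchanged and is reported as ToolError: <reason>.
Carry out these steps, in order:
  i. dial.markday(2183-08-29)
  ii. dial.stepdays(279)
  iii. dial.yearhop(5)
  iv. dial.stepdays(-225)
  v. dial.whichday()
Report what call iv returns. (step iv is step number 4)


Do: dial.markday[2183-08-29]
See: 2183-08-29
Do: dial.stepdays[279]
See: 2184-06-03
Do: dial.yearhop[5]
See: 2189-06-03
Do: dial.stepdays[-225]
See: 2188-10-21
Do: dial.whichday[]
See: Tuesday

Answer: 2188-10-21


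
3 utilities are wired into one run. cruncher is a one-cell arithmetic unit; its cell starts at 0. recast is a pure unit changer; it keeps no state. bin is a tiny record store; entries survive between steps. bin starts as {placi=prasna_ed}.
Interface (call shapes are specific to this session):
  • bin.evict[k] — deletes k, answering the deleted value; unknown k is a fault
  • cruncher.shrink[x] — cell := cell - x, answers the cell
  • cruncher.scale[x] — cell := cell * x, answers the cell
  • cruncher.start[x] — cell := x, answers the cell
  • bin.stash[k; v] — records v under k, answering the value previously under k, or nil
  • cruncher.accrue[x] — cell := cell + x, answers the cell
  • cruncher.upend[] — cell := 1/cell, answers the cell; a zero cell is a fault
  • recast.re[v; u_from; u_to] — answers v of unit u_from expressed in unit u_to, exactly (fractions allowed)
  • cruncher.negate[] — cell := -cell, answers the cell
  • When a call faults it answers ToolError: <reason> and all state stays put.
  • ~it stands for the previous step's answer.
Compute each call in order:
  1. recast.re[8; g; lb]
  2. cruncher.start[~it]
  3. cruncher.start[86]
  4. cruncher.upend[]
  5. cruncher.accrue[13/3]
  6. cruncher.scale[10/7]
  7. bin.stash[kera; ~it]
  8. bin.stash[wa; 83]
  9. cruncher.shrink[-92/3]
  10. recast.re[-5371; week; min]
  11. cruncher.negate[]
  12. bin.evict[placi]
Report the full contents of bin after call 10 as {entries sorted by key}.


Answer: {kera=5605/903, placi=prasna_ed, wa=83}

Derivation:
Act: re[v→8; u_from→g; u_to→lb]
Obs: 800000/45359237
Act: start[x→~it]
Obs: 800000/45359237
Act: start[x→86]
Obs: 86
Act: upend[]
Obs: 1/86
Act: accrue[x→13/3]
Obs: 1121/258
Act: scale[x→10/7]
Obs: 5605/903
Act: stash[k→kera; v→~it]
Obs: nil
Act: stash[k→wa; v→83]
Obs: nil
Act: shrink[x→-92/3]
Obs: 11099/301
Act: re[v→-5371; u_from→week; u_to→min]
Obs: -54139680
Act: negate[]
Obs: -11099/301
Act: evict[k→placi]
Obs: prasna_ed


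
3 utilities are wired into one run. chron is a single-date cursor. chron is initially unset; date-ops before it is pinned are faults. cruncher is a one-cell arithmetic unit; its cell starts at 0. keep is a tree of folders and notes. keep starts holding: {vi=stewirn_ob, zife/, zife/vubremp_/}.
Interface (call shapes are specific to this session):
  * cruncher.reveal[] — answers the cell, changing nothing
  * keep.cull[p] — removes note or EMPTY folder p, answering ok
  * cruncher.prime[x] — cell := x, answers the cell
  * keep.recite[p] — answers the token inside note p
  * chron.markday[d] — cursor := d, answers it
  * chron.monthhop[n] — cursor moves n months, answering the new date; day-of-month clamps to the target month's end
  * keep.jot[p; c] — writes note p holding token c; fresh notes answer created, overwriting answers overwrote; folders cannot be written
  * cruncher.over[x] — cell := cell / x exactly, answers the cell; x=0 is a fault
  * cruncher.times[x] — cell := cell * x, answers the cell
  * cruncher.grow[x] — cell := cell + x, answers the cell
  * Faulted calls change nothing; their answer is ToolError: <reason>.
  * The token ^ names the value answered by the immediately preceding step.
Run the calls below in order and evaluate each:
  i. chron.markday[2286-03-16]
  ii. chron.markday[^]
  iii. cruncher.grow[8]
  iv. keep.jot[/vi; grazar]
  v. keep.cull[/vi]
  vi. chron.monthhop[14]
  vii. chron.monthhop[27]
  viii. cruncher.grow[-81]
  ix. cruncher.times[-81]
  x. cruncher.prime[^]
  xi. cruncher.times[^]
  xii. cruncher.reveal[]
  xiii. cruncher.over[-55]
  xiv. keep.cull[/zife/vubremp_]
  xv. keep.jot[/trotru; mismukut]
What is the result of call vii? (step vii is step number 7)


# markday(d=2286-03-16) => 2286-03-16
# markday(d=^) => 2286-03-16
# grow(x=8) => 8
# jot(p=/vi, c=grazar) => overwrote
# cull(p=/vi) => ok
# monthhop(n=14) => 2287-05-16
# monthhop(n=27) => 2289-08-16
# grow(x=-81) => -73
# times(x=-81) => 5913
# prime(x=^) => 5913
# times(x=^) => 34963569
# reveal() => 34963569
# over(x=-55) => -34963569/55
# cull(p=/zife/vubremp_) => ok
# jot(p=/trotru, c=mismukut) => created

Answer: 2289-08-16


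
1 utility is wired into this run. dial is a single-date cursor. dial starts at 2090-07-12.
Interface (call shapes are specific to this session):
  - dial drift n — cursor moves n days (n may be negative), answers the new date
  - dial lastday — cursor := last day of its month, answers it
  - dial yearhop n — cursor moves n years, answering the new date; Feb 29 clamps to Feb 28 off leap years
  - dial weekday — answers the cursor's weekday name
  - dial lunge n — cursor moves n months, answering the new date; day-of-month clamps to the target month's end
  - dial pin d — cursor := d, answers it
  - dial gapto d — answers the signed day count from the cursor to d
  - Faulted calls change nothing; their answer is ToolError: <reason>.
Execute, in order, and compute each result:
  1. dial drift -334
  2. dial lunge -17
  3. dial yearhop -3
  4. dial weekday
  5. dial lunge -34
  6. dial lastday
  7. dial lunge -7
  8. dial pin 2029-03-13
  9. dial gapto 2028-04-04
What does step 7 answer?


I use dial drift(n: -334), which returns 2089-08-12.
Calling dial lunge(n: -17), — result: 2088-03-12.
Now I run dial yearhop(n: -3), → 2085-03-12.
Now I run dial weekday, and observe Monday.
I invoke dial lunge(n: -34), and see 2082-05-12.
I run dial lastday(), and observe 2082-05-31.
Next I call dial lunge(n: -7), and see 2081-10-31.
Invoking dial pin(d: 2029-03-13), → 2029-03-13.
Next I call dial gapto(d: 2028-04-04), which returns -343.

Answer: 2081-10-31


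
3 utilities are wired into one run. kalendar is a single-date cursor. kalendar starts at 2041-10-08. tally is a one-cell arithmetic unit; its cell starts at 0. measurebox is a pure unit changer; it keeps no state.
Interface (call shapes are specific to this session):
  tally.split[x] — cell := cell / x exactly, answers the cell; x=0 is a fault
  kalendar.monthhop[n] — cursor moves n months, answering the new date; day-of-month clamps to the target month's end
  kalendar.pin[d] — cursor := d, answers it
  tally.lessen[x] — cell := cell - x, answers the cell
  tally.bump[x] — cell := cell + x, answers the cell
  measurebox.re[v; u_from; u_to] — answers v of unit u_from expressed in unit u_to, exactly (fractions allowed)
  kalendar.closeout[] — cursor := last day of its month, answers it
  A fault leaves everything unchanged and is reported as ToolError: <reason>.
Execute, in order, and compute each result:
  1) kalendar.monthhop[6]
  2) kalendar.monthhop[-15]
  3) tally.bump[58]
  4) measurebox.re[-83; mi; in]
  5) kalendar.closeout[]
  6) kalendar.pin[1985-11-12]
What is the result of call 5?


Answer: 2041-01-31

Derivation:
$ monthhop n='6'
[out] 2042-04-08
$ monthhop n='-15'
[out] 2041-01-08
$ bump x='58'
[out] 58
$ re v='-83' u_from='mi' u_to='in'
[out] -5258880
$ closeout
[out] 2041-01-31
$ pin d='1985-11-12'
[out] 1985-11-12


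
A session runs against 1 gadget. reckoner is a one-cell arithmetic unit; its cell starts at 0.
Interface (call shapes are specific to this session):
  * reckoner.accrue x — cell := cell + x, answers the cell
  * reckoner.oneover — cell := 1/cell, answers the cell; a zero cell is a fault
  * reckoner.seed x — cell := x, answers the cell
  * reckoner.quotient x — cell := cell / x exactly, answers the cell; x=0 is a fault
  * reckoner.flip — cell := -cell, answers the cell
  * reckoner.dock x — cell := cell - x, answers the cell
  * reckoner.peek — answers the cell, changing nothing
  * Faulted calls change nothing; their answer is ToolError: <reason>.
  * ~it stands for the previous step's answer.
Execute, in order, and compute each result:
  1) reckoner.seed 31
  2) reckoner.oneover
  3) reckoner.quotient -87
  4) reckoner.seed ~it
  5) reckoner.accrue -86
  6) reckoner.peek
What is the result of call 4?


Answer: -1/2697

Derivation:
Using reckoner.seed with x: 31, and see 31.
Now I run reckoner.oneover, → 1/31.
I invoke reckoner.quotient with x: -87, — result: -1/2697.
I try reckoner.seed with x: ~it, and observe -1/2697.
Now I run reckoner.accrue with x: -86, and see -231943/2697.
I try reckoner.peek, → -231943/2697.


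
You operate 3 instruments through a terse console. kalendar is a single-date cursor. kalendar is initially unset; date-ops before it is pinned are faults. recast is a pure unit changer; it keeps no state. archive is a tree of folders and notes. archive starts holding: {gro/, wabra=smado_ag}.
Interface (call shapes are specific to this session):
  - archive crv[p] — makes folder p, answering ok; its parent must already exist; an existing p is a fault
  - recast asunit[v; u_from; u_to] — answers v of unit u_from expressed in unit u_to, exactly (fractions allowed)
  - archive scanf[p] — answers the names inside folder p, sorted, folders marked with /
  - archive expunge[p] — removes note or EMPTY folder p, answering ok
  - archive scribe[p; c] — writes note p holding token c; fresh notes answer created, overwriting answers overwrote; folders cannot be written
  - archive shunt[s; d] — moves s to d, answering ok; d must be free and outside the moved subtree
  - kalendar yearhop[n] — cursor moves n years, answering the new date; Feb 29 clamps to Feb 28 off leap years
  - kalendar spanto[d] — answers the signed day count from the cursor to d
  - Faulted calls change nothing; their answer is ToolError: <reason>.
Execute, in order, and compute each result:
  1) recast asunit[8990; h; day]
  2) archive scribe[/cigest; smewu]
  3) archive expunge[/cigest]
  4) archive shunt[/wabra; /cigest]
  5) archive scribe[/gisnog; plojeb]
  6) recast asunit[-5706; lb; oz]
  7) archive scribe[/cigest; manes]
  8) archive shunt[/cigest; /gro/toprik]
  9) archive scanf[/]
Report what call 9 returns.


Step: recast asunit[v→8990; u_from→h; u_to→day]
Result: 4495/12
Step: archive scribe[p→/cigest; c→smewu]
Result: created
Step: archive expunge[p→/cigest]
Result: ok
Step: archive shunt[s→/wabra; d→/cigest]
Result: ok
Step: archive scribe[p→/gisnog; c→plojeb]
Result: created
Step: recast asunit[v→-5706; u_from→lb; u_to→oz]
Result: -91296
Step: archive scribe[p→/cigest; c→manes]
Result: overwrote
Step: archive shunt[s→/cigest; d→/gro/toprik]
Result: ok
Step: archive scanf[p→/]
Result: [gisnog, gro/]

Answer: [gisnog, gro/]


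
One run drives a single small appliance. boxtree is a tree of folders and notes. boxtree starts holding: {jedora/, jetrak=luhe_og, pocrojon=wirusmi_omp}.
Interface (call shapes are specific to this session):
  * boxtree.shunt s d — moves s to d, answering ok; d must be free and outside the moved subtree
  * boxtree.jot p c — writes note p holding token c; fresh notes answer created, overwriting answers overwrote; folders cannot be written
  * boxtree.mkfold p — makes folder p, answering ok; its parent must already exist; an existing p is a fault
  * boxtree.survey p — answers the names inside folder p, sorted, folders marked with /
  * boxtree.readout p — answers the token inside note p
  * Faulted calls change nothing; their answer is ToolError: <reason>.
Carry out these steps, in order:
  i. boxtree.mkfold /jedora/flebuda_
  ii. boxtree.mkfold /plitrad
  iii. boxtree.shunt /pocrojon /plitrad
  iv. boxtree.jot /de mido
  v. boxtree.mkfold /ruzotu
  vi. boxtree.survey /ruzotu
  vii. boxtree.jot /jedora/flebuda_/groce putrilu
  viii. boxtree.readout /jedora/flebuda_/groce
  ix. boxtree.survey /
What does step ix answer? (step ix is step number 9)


// boxtree.mkfold(p='/jedora/flebuda_') == ok
// boxtree.mkfold(p='/plitrad') == ok
// boxtree.shunt(s='/pocrojon', d='/plitrad') == ToolError: exists
// boxtree.jot(p='/de', c='mido') == created
// boxtree.mkfold(p='/ruzotu') == ok
// boxtree.survey(p='/ruzotu') == []
// boxtree.jot(p='/jedora/flebuda_/groce', c='putrilu') == created
// boxtree.readout(p='/jedora/flebuda_/groce') == putrilu
// boxtree.survey(p='/') == [de, jedora/, jetrak, plitrad/, pocrojon, ruzotu/]

Answer: [de, jedora/, jetrak, plitrad/, pocrojon, ruzotu/]


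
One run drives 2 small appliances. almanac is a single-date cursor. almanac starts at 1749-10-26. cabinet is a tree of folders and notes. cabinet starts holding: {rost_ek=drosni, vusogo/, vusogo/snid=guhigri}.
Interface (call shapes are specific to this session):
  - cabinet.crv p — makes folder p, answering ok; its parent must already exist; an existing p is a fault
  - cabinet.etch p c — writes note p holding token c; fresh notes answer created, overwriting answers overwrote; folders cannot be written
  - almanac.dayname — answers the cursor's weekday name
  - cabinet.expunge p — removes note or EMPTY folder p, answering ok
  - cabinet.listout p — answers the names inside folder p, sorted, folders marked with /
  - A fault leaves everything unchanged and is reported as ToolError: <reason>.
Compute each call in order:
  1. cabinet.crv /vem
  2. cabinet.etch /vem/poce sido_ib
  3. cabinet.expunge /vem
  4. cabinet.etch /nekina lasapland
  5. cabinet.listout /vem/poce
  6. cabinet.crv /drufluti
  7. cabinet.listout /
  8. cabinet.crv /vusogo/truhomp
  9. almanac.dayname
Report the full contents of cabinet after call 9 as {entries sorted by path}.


// cabinet.crv(p='/vem') == ok
// cabinet.etch(p='/vem/poce', c='sido_ib') == created
// cabinet.expunge(p='/vem') == ToolError: not empty
// cabinet.etch(p='/nekina', c='lasapland') == created
// cabinet.listout(p='/vem/poce') == ToolError: not a directory
// cabinet.crv(p='/drufluti') == ok
// cabinet.listout(p='/') == [drufluti/, nekina, rost_ek, vem/, vusogo/]
// cabinet.crv(p='/vusogo/truhomp') == ok
// almanac.dayname() == Sunday

Answer: {drufluti/, nekina=lasapland, rost_ek=drosni, vem/, vem/poce=sido_ib, vusogo/, vusogo/snid=guhigri, vusogo/truhomp/}


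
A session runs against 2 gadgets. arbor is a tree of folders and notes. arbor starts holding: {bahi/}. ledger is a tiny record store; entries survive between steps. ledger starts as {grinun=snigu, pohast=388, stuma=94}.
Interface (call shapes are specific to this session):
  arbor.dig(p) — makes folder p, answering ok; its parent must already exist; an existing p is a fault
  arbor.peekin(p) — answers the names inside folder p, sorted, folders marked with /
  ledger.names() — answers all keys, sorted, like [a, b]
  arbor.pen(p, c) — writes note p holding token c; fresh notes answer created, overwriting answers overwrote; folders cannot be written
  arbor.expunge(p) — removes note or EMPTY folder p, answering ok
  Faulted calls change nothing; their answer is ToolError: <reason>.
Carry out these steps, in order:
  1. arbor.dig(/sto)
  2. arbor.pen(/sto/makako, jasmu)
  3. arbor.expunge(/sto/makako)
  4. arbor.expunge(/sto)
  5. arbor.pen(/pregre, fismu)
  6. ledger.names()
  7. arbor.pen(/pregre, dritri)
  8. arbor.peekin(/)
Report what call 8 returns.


Step: arbor.dig[p=/sto]
Result: ok
Step: arbor.pen[p=/sto/makako; c=jasmu]
Result: created
Step: arbor.expunge[p=/sto/makako]
Result: ok
Step: arbor.expunge[p=/sto]
Result: ok
Step: arbor.pen[p=/pregre; c=fismu]
Result: created
Step: ledger.names[]
Result: [grinun, pohast, stuma]
Step: arbor.pen[p=/pregre; c=dritri]
Result: overwrote
Step: arbor.peekin[p=/]
Result: [bahi/, pregre]

Answer: [bahi/, pregre]


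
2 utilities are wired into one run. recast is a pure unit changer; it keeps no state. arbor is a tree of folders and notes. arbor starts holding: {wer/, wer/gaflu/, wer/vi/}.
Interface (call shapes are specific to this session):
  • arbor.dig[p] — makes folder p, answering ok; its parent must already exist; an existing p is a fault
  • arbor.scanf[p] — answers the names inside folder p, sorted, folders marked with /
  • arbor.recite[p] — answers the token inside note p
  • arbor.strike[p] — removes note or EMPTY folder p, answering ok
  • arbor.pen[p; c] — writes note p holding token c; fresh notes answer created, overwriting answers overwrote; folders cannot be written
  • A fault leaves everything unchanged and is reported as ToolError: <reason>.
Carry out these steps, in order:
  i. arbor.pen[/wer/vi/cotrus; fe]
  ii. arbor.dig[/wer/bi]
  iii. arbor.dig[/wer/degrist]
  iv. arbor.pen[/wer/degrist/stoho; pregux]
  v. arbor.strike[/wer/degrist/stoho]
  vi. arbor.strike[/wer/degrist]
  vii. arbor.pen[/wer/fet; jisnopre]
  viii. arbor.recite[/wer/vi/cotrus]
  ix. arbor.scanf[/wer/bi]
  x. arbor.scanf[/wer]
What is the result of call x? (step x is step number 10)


Answer: [bi/, fet, gaflu/, vi/]

Derivation:
-- 1. arbor.pen(p=/wer/vi/cotrus, c=fe) => created
-- 2. arbor.dig(p=/wer/bi) => ok
-- 3. arbor.dig(p=/wer/degrist) => ok
-- 4. arbor.pen(p=/wer/degrist/stoho, c=pregux) => created
-- 5. arbor.strike(p=/wer/degrist/stoho) => ok
-- 6. arbor.strike(p=/wer/degrist) => ok
-- 7. arbor.pen(p=/wer/fet, c=jisnopre) => created
-- 8. arbor.recite(p=/wer/vi/cotrus) => fe
-- 9. arbor.scanf(p=/wer/bi) => []
-- 10. arbor.scanf(p=/wer) => [bi/, fet, gaflu/, vi/]


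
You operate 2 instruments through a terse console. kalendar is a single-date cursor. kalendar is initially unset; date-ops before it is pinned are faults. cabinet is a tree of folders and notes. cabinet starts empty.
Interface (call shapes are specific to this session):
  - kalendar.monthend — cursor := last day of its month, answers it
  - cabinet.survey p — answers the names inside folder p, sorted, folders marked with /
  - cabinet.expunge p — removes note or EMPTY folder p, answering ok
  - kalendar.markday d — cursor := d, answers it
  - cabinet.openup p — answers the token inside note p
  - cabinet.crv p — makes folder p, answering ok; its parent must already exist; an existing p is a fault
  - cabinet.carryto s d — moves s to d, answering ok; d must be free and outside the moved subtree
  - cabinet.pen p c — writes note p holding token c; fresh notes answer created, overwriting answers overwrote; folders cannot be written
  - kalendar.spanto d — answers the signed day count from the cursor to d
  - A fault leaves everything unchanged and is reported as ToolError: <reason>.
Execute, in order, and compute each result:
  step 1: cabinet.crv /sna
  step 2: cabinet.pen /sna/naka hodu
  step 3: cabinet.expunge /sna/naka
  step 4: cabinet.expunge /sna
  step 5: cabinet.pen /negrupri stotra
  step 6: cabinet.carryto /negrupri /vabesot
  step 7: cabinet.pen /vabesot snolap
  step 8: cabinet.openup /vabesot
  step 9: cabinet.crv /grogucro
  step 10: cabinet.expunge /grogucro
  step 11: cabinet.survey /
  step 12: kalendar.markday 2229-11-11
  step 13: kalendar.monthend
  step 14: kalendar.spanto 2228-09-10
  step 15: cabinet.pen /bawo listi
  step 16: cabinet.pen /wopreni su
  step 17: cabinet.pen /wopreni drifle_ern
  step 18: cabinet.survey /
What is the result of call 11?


Answer: [vabesot]

Derivation:
Calling cabinet.crv on p='/sna', and see ok.
I use cabinet.pen on p='/sna/naka', c='hodu', — result: created.
Next I call cabinet.expunge on p='/sna/naka', giving ok.
Then cabinet.expunge on p='/sna', and observe ok.
Invoking cabinet.pen on p='/negrupri', c='stotra', and observe created.
I run cabinet.carryto on s='/negrupri', d='/vabesot', yielding ok.
I try cabinet.pen on p='/vabesot', c='snolap': overwrote.
Calling cabinet.openup on p='/vabesot', giving snolap.
Invoking cabinet.crv on p='/grogucro', giving ok.
I run cabinet.expunge on p='/grogucro', and see ok.
I run cabinet.survey on p='/', which returns [vabesot].
I call kalendar.markday on d='2229-11-11', and get 2229-11-11.
I use kalendar.monthend, and get 2229-11-30.
Now I run kalendar.spanto on d='2228-09-10', and get -446.
I use cabinet.pen on p='/bawo', c='listi', giving created.
Invoking cabinet.pen on p='/wopreni', c='su', → created.
Next I call cabinet.pen on p='/wopreni', c='drifle_ern', which returns overwrote.
Calling cabinet.survey on p='/', — result: [bawo, vabesot, wopreni].


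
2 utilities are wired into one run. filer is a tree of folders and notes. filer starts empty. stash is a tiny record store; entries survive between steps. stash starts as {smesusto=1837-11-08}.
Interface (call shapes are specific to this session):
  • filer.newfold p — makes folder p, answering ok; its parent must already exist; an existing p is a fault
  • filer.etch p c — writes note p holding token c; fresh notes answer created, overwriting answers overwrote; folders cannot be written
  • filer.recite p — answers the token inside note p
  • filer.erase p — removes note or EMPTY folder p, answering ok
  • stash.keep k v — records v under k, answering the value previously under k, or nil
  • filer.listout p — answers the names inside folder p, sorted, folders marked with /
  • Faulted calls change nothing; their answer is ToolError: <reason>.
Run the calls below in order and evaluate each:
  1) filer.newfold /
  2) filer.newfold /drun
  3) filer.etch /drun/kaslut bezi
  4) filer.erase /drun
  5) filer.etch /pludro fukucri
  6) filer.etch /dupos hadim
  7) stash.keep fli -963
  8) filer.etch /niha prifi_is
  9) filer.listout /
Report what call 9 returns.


Answer: [drun/, dupos, niha, pludro]

Derivation:
CALL filer.newfold[p='/']
RET  ToolError: exists
CALL filer.newfold[p='/drun']
RET  ok
CALL filer.etch[p='/drun/kaslut'; c='bezi']
RET  created
CALL filer.erase[p='/drun']
RET  ToolError: not empty
CALL filer.etch[p='/pludro'; c='fukucri']
RET  created
CALL filer.etch[p='/dupos'; c='hadim']
RET  created
CALL stash.keep[k='fli'; v='-963']
RET  nil
CALL filer.etch[p='/niha'; c='prifi_is']
RET  created
CALL filer.listout[p='/']
RET  [drun/, dupos, niha, pludro]


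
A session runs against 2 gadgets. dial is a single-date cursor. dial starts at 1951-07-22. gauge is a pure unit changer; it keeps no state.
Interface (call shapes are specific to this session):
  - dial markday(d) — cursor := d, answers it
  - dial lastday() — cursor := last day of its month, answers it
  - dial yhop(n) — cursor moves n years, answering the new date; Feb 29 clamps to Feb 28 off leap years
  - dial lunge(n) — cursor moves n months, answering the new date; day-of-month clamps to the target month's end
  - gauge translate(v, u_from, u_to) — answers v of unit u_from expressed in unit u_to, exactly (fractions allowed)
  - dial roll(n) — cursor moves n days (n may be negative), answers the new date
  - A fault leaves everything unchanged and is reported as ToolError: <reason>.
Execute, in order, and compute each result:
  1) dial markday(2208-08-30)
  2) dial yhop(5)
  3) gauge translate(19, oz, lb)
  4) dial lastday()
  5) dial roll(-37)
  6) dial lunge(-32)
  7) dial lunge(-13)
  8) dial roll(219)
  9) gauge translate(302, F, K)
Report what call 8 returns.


Answer: 2210-06-01

Derivation:
;; 1. dial markday(d='2208-08-30') => 2208-08-30
;; 2. dial yhop(n='5') => 2213-08-30
;; 3. gauge translate(v='19', u_from='oz', u_to='lb') => 19/16
;; 4. dial lastday() => 2213-08-31
;; 5. dial roll(n='-37') => 2213-07-25
;; 6. dial lunge(n='-32') => 2210-11-25
;; 7. dial lunge(n='-13') => 2209-10-25
;; 8. dial roll(n='219') => 2210-06-01
;; 9. gauge translate(v='302', u_from='F', u_to='K') => 8463/20


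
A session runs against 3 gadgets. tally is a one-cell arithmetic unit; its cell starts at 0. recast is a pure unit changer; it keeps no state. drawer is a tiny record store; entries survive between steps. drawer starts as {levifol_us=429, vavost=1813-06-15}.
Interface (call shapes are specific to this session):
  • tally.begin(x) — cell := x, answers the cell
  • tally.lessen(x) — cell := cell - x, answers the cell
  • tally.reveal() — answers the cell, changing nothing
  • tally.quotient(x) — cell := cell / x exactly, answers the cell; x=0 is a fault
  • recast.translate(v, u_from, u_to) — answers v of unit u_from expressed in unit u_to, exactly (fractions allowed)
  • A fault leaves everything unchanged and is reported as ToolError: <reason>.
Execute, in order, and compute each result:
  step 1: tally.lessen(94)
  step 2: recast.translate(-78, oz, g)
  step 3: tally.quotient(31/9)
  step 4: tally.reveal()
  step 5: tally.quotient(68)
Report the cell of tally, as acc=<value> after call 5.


Using tally.lessen(x: 94), and get -94.
I run recast.translate(v: -78, u_from: oz, u_to: g), and see -1769010243/800000.
I try tally.quotient(x: 31/9), yielding -846/31.
I use tally.reveal(), which returns -846/31.
Now I run tally.quotient(x: 68), which returns -423/1054.

Answer: acc=-423/1054


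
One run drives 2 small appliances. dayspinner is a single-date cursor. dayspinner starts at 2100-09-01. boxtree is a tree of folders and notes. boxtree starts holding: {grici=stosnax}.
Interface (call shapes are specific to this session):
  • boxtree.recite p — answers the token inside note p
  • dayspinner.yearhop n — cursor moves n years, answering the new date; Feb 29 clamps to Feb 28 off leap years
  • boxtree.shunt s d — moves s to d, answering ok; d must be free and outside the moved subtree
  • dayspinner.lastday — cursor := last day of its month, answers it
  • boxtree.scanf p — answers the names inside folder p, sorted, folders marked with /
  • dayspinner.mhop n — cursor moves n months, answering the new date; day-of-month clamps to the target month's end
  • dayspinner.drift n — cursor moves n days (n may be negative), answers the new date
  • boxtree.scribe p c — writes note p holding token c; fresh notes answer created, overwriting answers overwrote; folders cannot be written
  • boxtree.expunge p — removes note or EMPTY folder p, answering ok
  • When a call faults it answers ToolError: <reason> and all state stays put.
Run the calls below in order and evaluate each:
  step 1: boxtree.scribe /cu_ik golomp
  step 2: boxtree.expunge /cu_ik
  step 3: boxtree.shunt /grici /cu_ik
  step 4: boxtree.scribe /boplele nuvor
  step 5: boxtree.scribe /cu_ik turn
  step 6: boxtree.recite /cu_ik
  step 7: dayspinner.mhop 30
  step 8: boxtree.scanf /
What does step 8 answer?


Answer: [boplele, cu_ik]

Derivation:
Step: scribe[/cu_ik; golomp]
Result: created
Step: expunge[/cu_ik]
Result: ok
Step: shunt[/grici; /cu_ik]
Result: ok
Step: scribe[/boplele; nuvor]
Result: created
Step: scribe[/cu_ik; turn]
Result: overwrote
Step: recite[/cu_ik]
Result: turn
Step: mhop[30]
Result: 2103-03-01
Step: scanf[/]
Result: [boplele, cu_ik]


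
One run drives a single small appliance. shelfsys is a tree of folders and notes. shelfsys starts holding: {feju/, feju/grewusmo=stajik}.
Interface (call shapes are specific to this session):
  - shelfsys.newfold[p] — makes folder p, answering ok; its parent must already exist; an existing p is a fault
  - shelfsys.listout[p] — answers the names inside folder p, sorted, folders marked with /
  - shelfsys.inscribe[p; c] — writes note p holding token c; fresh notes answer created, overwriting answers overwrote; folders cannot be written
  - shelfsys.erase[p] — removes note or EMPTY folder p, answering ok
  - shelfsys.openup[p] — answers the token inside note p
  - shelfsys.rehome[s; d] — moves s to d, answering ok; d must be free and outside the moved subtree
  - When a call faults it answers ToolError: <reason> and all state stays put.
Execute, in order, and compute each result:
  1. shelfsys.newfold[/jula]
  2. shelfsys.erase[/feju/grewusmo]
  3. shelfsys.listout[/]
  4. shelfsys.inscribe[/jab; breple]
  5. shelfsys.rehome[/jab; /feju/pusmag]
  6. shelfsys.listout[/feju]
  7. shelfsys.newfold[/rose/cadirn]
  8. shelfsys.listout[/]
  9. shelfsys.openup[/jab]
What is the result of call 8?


Answer: [feju/, jula/]

Derivation:
>> shelfsys.newfold(p='/jula')
<< ok
>> shelfsys.erase(p='/feju/grewusmo')
<< ok
>> shelfsys.listout(p='/')
<< [feju/, jula/]
>> shelfsys.inscribe(p='/jab', c='breple')
<< created
>> shelfsys.rehome(s='/jab', d='/feju/pusmag')
<< ok
>> shelfsys.listout(p='/feju')
<< [pusmag]
>> shelfsys.newfold(p='/rose/cadirn')
<< ToolError: no parent
>> shelfsys.listout(p='/')
<< [feju/, jula/]
>> shelfsys.openup(p='/jab')
<< ToolError: not found


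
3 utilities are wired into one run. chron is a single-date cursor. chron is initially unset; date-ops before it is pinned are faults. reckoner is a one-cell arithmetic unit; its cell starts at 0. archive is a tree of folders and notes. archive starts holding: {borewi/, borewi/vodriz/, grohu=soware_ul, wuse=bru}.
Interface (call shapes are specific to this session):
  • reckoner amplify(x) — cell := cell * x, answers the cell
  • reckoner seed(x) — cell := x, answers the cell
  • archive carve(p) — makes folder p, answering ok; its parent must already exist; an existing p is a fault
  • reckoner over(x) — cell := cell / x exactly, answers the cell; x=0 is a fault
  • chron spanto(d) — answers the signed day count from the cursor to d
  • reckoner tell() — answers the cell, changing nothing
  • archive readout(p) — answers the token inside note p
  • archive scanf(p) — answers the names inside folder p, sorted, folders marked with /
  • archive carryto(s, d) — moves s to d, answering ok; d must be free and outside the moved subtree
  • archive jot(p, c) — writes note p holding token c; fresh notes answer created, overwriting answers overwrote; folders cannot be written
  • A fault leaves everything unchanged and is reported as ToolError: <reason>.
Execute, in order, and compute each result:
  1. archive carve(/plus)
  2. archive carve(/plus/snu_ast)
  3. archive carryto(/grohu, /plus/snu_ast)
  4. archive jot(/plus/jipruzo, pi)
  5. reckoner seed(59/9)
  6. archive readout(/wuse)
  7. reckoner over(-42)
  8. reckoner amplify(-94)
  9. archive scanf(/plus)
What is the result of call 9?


Answer: [jipruzo, snu_ast/]

Derivation:
>> archive carve(p='/plus')
<< ok
>> archive carve(p='/plus/snu_ast')
<< ok
>> archive carryto(s='/grohu', d='/plus/snu_ast')
<< ToolError: exists
>> archive jot(p='/plus/jipruzo', c='pi')
<< created
>> reckoner seed(x='59/9')
<< 59/9
>> archive readout(p='/wuse')
<< bru
>> reckoner over(x='-42')
<< -59/378
>> reckoner amplify(x='-94')
<< 2773/189
>> archive scanf(p='/plus')
<< [jipruzo, snu_ast/]


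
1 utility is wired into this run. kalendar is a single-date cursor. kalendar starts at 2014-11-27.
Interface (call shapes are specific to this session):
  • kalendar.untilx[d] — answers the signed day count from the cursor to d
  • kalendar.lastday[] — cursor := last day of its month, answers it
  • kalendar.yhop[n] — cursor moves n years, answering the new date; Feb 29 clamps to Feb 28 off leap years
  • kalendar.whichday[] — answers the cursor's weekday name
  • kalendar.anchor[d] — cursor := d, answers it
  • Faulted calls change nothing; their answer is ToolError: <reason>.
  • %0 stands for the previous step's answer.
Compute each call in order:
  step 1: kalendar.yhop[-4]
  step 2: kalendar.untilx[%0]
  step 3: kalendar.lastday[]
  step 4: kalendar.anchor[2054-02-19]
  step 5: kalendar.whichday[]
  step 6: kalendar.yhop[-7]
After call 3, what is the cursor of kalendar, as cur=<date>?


Step: kalendar.yhop[n→-4]
Result: 2010-11-27
Step: kalendar.untilx[d→%0]
Result: 0
Step: kalendar.lastday[]
Result: 2010-11-30
Step: kalendar.anchor[d→2054-02-19]
Result: 2054-02-19
Step: kalendar.whichday[]
Result: Thursday
Step: kalendar.yhop[n→-7]
Result: 2047-02-19

Answer: cur=2010-11-30


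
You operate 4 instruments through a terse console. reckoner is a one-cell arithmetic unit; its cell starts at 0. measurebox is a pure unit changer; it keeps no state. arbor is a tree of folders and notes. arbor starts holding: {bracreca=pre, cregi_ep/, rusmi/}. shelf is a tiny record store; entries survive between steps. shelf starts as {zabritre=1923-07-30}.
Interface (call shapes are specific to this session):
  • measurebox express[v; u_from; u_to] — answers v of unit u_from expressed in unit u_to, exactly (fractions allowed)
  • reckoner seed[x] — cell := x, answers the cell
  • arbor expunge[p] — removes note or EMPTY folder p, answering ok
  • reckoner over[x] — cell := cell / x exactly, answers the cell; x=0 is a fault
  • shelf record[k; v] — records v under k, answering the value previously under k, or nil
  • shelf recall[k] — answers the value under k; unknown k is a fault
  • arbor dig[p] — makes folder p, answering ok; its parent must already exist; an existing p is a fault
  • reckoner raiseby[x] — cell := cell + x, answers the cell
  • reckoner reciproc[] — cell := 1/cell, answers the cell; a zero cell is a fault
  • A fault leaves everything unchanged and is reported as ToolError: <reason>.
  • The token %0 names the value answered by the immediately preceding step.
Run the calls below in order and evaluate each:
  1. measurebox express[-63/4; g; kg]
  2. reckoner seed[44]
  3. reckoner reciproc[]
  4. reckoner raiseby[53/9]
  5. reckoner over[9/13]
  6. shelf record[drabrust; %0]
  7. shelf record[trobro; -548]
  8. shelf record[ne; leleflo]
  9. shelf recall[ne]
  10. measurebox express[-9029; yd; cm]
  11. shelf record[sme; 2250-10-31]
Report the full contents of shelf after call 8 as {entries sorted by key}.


Answer: {drabrust=30433/3564, ne=leleflo, trobro=-548, zabritre=1923-07-30}

Derivation:
-- measurebox express(v=-63/4, u_from=g, u_to=kg) -> -63/4000
-- reckoner seed(x=44) -> 44
-- reckoner reciproc() -> 1/44
-- reckoner raiseby(x=53/9) -> 2341/396
-- reckoner over(x=9/13) -> 30433/3564
-- shelf record(k=drabrust, v=%0) -> nil
-- shelf record(k=trobro, v=-548) -> nil
-- shelf record(k=ne, v=leleflo) -> nil
-- shelf recall(k=ne) -> leleflo
-- measurebox express(v=-9029, u_from=yd, u_to=cm) -> -20640294/25
-- shelf record(k=sme, v=2250-10-31) -> nil
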